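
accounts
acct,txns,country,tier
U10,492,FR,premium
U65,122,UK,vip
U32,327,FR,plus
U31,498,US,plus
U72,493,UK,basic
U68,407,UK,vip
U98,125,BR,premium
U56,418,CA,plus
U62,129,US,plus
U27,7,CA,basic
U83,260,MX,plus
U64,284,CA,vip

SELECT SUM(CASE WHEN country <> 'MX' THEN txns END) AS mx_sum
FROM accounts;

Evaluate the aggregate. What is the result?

3302

acct=U10: ✓ → 492
acct=U65: ✓ → 122
acct=U32: ✓ → 327
acct=U31: ✓ → 498
acct=U72: ✓ → 493
acct=U68: ✓ → 407
acct=U98: ✓ → 125
acct=U56: ✓ → 418
acct=U62: ✓ → 129
acct=U27: ✓ → 7
acct=U83: ✗
acct=U64: ✓ → 284
mx_sum = 492 + 122 + 327 + 498 + 493 + 407 + 125 + 418 + 129 + 7 + 284 = 3302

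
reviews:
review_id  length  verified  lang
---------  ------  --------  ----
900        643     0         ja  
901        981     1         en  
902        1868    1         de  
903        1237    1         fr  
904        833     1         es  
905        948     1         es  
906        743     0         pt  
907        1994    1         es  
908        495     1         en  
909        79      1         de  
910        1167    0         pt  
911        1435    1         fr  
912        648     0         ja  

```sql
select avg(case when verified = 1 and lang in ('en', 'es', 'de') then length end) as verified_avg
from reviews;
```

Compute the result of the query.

1028.2857142857

review_id=900: ✗
review_id=901: ✓ → 981
review_id=902: ✓ → 1868
review_id=903: ✗
review_id=904: ✓ → 833
review_id=905: ✓ → 948
review_id=906: ✗
review_id=907: ✓ → 1994
review_id=908: ✓ → 495
review_id=909: ✓ → 79
review_id=910: ✗
review_id=911: ✗
review_id=912: ✗
verified_avg = (981 + 1868 + 833 + 948 + 1994 + 495 + 79) / 7 = 1028.2857142857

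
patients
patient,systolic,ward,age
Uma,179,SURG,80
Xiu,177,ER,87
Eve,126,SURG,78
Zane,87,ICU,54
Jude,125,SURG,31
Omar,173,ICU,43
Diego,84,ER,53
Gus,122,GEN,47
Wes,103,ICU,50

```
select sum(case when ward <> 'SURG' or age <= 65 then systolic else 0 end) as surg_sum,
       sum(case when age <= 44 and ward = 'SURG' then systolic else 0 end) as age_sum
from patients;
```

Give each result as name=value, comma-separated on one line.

surg_sum=871, age_sum=125

[surg_sum: ward <> 'SURG' or age <= 65]
patient=Uma: ✗
patient=Xiu: ✓ → 177
patient=Eve: ✗
patient=Zane: ✓ → 87
patient=Jude: ✓ → 125
patient=Omar: ✓ → 173
patient=Diego: ✓ → 84
patient=Gus: ✓ → 122
patient=Wes: ✓ → 103
surg_sum = 177 + 87 + 125 + 173 + 84 + 122 + 103 = 871
—
[age_sum: age <= 44 and ward = 'SURG']
patient=Uma: ✗
patient=Xiu: ✗
patient=Eve: ✗
patient=Zane: ✗
patient=Jude: ✓ → 125
patient=Omar: ✗
patient=Diego: ✗
patient=Gus: ✗
patient=Wes: ✗
age_sum = 125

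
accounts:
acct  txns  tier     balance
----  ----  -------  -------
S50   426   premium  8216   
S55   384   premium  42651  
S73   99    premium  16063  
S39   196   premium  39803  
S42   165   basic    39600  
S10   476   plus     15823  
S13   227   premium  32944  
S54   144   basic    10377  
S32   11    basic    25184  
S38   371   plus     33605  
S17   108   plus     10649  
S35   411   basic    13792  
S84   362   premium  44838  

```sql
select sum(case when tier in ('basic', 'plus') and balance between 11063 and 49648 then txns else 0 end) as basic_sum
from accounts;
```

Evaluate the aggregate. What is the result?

1434

acct=S50: ✗
acct=S55: ✗
acct=S73: ✗
acct=S39: ✗
acct=S42: ✓ → 165
acct=S10: ✓ → 476
acct=S13: ✗
acct=S54: ✗
acct=S32: ✓ → 11
acct=S38: ✓ → 371
acct=S17: ✗
acct=S35: ✓ → 411
acct=S84: ✗
basic_sum = 165 + 476 + 11 + 371 + 411 = 1434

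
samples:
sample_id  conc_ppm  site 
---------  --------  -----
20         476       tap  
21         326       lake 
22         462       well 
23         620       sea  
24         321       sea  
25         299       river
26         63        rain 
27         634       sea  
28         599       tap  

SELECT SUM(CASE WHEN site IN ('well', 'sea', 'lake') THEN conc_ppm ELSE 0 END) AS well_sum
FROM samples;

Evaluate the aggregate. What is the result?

sample_id=20: ✗
sample_id=21: ✓ → 326
sample_id=22: ✓ → 462
sample_id=23: ✓ → 620
sample_id=24: ✓ → 321
sample_id=25: ✗
sample_id=26: ✗
sample_id=27: ✓ → 634
sample_id=28: ✗
well_sum = 326 + 462 + 620 + 321 + 634 = 2363

2363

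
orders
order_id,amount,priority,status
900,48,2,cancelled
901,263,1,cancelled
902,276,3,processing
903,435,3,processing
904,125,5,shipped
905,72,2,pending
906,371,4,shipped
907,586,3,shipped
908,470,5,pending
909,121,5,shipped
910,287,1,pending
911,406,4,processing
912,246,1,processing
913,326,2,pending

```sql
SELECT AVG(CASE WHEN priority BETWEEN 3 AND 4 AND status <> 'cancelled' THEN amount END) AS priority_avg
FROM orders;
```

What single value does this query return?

order_id=900: ✗
order_id=901: ✗
order_id=902: ✓ → 276
order_id=903: ✓ → 435
order_id=904: ✗
order_id=905: ✗
order_id=906: ✓ → 371
order_id=907: ✓ → 586
order_id=908: ✗
order_id=909: ✗
order_id=910: ✗
order_id=911: ✓ → 406
order_id=912: ✗
order_id=913: ✗
priority_avg = (276 + 435 + 371 + 586 + 406) / 5 = 414.8

414.8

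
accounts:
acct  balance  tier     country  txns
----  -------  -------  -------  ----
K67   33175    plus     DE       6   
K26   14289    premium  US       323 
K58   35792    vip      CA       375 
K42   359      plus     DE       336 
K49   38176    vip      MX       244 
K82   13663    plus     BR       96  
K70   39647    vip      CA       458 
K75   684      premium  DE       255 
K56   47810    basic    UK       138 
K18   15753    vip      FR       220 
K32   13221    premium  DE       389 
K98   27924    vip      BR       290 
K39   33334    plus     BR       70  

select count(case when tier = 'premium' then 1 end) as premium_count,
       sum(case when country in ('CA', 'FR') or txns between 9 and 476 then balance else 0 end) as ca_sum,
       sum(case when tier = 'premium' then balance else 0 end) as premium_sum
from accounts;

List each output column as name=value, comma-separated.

premium_count=3, ca_sum=280652, premium_sum=28194

[premium_count: tier = 'premium']
acct=K67: ✗
acct=K26: ✓ → 1
acct=K58: ✗
acct=K42: ✗
acct=K49: ✗
acct=K82: ✗
acct=K70: ✗
acct=K75: ✓ → 1
acct=K56: ✗
acct=K18: ✗
acct=K32: ✓ → 1
acct=K98: ✗
acct=K39: ✗
premium_count = COUNT(1, 1, 1) = 3
—
[ca_sum: country in ('CA', 'FR') or txns between 9 and 476]
acct=K67: ✗
acct=K26: ✓ → 14289
acct=K58: ✓ → 35792
acct=K42: ✓ → 359
acct=K49: ✓ → 38176
acct=K82: ✓ → 13663
acct=K70: ✓ → 39647
acct=K75: ✓ → 684
acct=K56: ✓ → 47810
acct=K18: ✓ → 15753
acct=K32: ✓ → 13221
acct=K98: ✓ → 27924
acct=K39: ✓ → 33334
ca_sum = 14289 + 35792 + 359 + 38176 + 13663 + 39647 + 684 + 47810 + 15753 + 13221 + 27924 + 33334 = 280652
—
[premium_sum: tier = 'premium']
acct=K67: ✗
acct=K26: ✓ → 14289
acct=K58: ✗
acct=K42: ✗
acct=K49: ✗
acct=K82: ✗
acct=K70: ✗
acct=K75: ✓ → 684
acct=K56: ✗
acct=K18: ✗
acct=K32: ✓ → 13221
acct=K98: ✗
acct=K39: ✗
premium_sum = 14289 + 684 + 13221 = 28194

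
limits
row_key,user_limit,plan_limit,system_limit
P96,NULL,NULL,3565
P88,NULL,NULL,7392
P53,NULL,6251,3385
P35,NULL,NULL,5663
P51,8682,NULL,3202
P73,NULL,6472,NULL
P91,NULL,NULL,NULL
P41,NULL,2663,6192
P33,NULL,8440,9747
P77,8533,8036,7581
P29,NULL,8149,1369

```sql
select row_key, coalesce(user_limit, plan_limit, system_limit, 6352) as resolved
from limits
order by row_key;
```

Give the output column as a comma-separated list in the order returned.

8149, 8440, 5663, 2663, 8682, 6251, 6472, 8533, 7392, 6352, 3565

row_key=P29: user_limit=NULL, plan_limit=8149 → 8149
row_key=P33: user_limit=NULL, plan_limit=8440 → 8440
row_key=P35: user_limit=NULL, plan_limit=NULL, system_limit=5663 → 5663
row_key=P41: user_limit=NULL, plan_limit=2663 → 2663
row_key=P51: user_limit=8682 → 8682
row_key=P53: user_limit=NULL, plan_limit=6251 → 6251
row_key=P73: user_limit=NULL, plan_limit=6472 → 6472
row_key=P77: user_limit=8533 → 8533
row_key=P88: user_limit=NULL, plan_limit=NULL, system_limit=7392 → 7392
row_key=P91: user_limit=NULL, plan_limit=NULL, system_limit=NULL, → literal 6352 → 6352
row_key=P96: user_limit=NULL, plan_limit=NULL, system_limit=3565 → 3565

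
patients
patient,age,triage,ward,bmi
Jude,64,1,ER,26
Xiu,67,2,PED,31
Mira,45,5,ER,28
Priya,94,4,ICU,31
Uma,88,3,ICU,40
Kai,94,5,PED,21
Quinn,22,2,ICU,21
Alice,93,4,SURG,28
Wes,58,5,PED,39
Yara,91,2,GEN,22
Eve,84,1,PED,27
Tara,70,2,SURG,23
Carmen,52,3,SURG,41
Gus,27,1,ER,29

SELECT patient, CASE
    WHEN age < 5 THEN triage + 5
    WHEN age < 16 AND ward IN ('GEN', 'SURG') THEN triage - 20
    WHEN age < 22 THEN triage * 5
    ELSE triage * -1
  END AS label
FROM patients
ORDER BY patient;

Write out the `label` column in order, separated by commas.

patient=Alice: ELSE → -4
patient=Carmen: ELSE → -3
patient=Eve: ELSE → -1
patient=Gus: ELSE → -1
patient=Jude: ELSE → -1
patient=Kai: ELSE → -5
patient=Mira: ELSE → -5
patient=Priya: ELSE → -4
patient=Quinn: ELSE → -2
patient=Tara: ELSE → -2
patient=Uma: ELSE → -3
patient=Wes: ELSE → -5
patient=Xiu: ELSE → -2
patient=Yara: ELSE → -2

-4, -3, -1, -1, -1, -5, -5, -4, -2, -2, -3, -5, -2, -2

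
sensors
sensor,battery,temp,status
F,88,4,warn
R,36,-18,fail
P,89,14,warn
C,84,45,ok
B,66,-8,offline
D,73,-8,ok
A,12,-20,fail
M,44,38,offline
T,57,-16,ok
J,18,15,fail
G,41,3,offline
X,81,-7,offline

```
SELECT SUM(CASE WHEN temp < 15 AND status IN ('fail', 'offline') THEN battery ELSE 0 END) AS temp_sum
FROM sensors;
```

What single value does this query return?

236

sensor=F: ✗
sensor=R: ✓ → 36
sensor=P: ✗
sensor=C: ✗
sensor=B: ✓ → 66
sensor=D: ✗
sensor=A: ✓ → 12
sensor=M: ✗
sensor=T: ✗
sensor=J: ✗
sensor=G: ✓ → 41
sensor=X: ✓ → 81
temp_sum = 36 + 66 + 12 + 41 + 81 = 236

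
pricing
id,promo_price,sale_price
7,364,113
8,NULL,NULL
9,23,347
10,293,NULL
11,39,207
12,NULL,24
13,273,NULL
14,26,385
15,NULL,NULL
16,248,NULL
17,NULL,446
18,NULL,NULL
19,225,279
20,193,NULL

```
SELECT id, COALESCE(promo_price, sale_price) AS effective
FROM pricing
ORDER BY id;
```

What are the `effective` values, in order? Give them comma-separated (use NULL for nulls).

id=7: promo_price=364 → 364
id=8: promo_price=NULL, sale_price=NULL (all NULL) → NULL
id=9: promo_price=23 → 23
id=10: promo_price=293 → 293
id=11: promo_price=39 → 39
id=12: promo_price=NULL, sale_price=24 → 24
id=13: promo_price=273 → 273
id=14: promo_price=26 → 26
id=15: promo_price=NULL, sale_price=NULL (all NULL) → NULL
id=16: promo_price=248 → 248
id=17: promo_price=NULL, sale_price=446 → 446
id=18: promo_price=NULL, sale_price=NULL (all NULL) → NULL
id=19: promo_price=225 → 225
id=20: promo_price=193 → 193

364, NULL, 23, 293, 39, 24, 273, 26, NULL, 248, 446, NULL, 225, 193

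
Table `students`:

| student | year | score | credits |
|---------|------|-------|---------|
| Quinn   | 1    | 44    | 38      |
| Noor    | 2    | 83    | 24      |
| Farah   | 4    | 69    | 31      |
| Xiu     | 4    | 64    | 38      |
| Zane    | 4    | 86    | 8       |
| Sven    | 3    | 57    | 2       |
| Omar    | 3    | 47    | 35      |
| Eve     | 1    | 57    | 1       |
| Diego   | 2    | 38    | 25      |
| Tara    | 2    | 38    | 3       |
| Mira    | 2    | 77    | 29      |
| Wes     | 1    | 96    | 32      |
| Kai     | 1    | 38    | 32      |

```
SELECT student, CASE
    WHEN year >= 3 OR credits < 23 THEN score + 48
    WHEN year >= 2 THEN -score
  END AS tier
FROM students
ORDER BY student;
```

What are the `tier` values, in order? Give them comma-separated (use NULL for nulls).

-38, 105, 117, NULL, -77, -83, 95, NULL, 105, 86, NULL, 112, 134

student=Diego: year >= 2 → -38
student=Eve: year >= 3 OR credits < 23 → 105
student=Farah: year >= 3 OR credits < 23 → 117
student=Kai: (no match → NULL) → NULL
student=Mira: year >= 2 → -77
student=Noor: year >= 2 → -83
student=Omar: year >= 3 OR credits < 23 → 95
student=Quinn: (no match → NULL) → NULL
student=Sven: year >= 3 OR credits < 23 → 105
student=Tara: year >= 3 OR credits < 23 → 86
student=Wes: (no match → NULL) → NULL
student=Xiu: year >= 3 OR credits < 23 → 112
student=Zane: year >= 3 OR credits < 23 → 134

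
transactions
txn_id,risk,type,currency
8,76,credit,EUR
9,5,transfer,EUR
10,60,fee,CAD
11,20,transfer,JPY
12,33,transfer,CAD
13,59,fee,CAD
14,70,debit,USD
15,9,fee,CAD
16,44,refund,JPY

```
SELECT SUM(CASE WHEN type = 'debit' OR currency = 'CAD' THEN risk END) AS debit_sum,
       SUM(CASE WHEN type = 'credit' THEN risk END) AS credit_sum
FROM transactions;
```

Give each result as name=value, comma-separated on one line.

[debit_sum: type = 'debit' OR currency = 'CAD']
txn_id=8: ✗
txn_id=9: ✗
txn_id=10: ✓ → 60
txn_id=11: ✗
txn_id=12: ✓ → 33
txn_id=13: ✓ → 59
txn_id=14: ✓ → 70
txn_id=15: ✓ → 9
txn_id=16: ✗
debit_sum = 60 + 33 + 59 + 70 + 9 = 231
—
[credit_sum: type = 'credit']
txn_id=8: ✓ → 76
txn_id=9: ✗
txn_id=10: ✗
txn_id=11: ✗
txn_id=12: ✗
txn_id=13: ✗
txn_id=14: ✗
txn_id=15: ✗
txn_id=16: ✗
credit_sum = 76

debit_sum=231, credit_sum=76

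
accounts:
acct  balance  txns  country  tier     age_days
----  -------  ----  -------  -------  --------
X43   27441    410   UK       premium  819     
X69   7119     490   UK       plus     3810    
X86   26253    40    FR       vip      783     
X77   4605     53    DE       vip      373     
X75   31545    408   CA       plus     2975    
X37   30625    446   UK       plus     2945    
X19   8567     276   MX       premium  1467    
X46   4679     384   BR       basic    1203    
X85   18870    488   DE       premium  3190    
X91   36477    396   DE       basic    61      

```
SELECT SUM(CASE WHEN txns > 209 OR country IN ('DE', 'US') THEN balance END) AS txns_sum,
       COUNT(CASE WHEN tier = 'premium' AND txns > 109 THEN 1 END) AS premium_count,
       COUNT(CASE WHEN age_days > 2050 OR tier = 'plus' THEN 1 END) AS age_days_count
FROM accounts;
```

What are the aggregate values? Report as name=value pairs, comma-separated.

[txns_sum: txns > 209 OR country IN ('DE', 'US')]
acct=X43: ✓ → 27441
acct=X69: ✓ → 7119
acct=X86: ✗
acct=X77: ✓ → 4605
acct=X75: ✓ → 31545
acct=X37: ✓ → 30625
acct=X19: ✓ → 8567
acct=X46: ✓ → 4679
acct=X85: ✓ → 18870
acct=X91: ✓ → 36477
txns_sum = 27441 + 7119 + 4605 + 31545 + 30625 + 8567 + 4679 + 18870 + 36477 = 169928
—
[premium_count: tier = 'premium' AND txns > 109]
acct=X43: ✓ → 1
acct=X69: ✗
acct=X86: ✗
acct=X77: ✗
acct=X75: ✗
acct=X37: ✗
acct=X19: ✓ → 1
acct=X46: ✗
acct=X85: ✓ → 1
acct=X91: ✗
premium_count = COUNT(1, 1, 1) = 3
—
[age_days_count: age_days > 2050 OR tier = 'plus']
acct=X43: ✗
acct=X69: ✓ → 1
acct=X86: ✗
acct=X77: ✗
acct=X75: ✓ → 1
acct=X37: ✓ → 1
acct=X19: ✗
acct=X46: ✗
acct=X85: ✓ → 1
acct=X91: ✗
age_days_count = COUNT(1, 1, 1, 1) = 4

txns_sum=169928, premium_count=3, age_days_count=4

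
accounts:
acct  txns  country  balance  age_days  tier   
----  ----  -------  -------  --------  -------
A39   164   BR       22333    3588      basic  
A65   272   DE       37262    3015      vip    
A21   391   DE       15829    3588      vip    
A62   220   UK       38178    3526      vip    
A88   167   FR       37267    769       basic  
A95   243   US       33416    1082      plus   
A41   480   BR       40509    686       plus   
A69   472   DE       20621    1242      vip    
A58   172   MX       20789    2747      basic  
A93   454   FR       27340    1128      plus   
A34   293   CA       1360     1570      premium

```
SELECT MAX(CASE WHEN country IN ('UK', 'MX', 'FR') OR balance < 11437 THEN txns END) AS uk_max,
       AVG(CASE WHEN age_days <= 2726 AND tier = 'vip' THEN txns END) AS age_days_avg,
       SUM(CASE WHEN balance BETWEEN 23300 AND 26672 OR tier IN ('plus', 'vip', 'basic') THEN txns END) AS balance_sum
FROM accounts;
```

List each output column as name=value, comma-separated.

[uk_max: country IN ('UK', 'MX', 'FR') OR balance < 11437]
acct=A39: ✗
acct=A65: ✗
acct=A21: ✗
acct=A62: ✓ → 220
acct=A88: ✓ → 167
acct=A95: ✗
acct=A41: ✗
acct=A69: ✗
acct=A58: ✓ → 172
acct=A93: ✓ → 454
acct=A34: ✓ → 293
uk_max = MAX(220, 167, 172, 454, 293) = 454
—
[age_days_avg: age_days <= 2726 AND tier = 'vip']
acct=A39: ✗
acct=A65: ✗
acct=A21: ✗
acct=A62: ✗
acct=A88: ✗
acct=A95: ✗
acct=A41: ✗
acct=A69: ✓ → 472
acct=A58: ✗
acct=A93: ✗
acct=A34: ✗
age_days_avg = 472
—
[balance_sum: balance BETWEEN 23300 AND 26672 OR tier IN ('plus', 'vip', 'basic')]
acct=A39: ✓ → 164
acct=A65: ✓ → 272
acct=A21: ✓ → 391
acct=A62: ✓ → 220
acct=A88: ✓ → 167
acct=A95: ✓ → 243
acct=A41: ✓ → 480
acct=A69: ✓ → 472
acct=A58: ✓ → 172
acct=A93: ✓ → 454
acct=A34: ✗
balance_sum = 164 + 272 + 391 + 220 + 167 + 243 + 480 + 472 + 172 + 454 = 3035

uk_max=454, age_days_avg=472, balance_sum=3035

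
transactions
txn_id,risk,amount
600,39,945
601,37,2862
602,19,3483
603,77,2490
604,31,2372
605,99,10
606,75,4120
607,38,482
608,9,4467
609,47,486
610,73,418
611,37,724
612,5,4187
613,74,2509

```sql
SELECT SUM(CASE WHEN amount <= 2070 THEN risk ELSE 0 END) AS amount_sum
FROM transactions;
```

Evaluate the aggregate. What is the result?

333

txn_id=600: ✓ → 39
txn_id=601: ✗
txn_id=602: ✗
txn_id=603: ✗
txn_id=604: ✗
txn_id=605: ✓ → 99
txn_id=606: ✗
txn_id=607: ✓ → 38
txn_id=608: ✗
txn_id=609: ✓ → 47
txn_id=610: ✓ → 73
txn_id=611: ✓ → 37
txn_id=612: ✗
txn_id=613: ✗
amount_sum = 39 + 99 + 38 + 47 + 73 + 37 = 333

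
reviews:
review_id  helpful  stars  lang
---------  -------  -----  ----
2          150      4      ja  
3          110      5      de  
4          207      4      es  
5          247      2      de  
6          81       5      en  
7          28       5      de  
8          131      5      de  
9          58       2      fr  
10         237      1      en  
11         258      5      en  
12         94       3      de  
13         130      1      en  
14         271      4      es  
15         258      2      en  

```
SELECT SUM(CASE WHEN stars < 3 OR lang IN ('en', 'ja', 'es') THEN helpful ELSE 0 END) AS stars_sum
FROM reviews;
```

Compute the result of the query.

review_id=2: ✓ → 150
review_id=3: ✗
review_id=4: ✓ → 207
review_id=5: ✓ → 247
review_id=6: ✓ → 81
review_id=7: ✗
review_id=8: ✗
review_id=9: ✓ → 58
review_id=10: ✓ → 237
review_id=11: ✓ → 258
review_id=12: ✗
review_id=13: ✓ → 130
review_id=14: ✓ → 271
review_id=15: ✓ → 258
stars_sum = 150 + 207 + 247 + 81 + 58 + 237 + 258 + 130 + 271 + 258 = 1897

1897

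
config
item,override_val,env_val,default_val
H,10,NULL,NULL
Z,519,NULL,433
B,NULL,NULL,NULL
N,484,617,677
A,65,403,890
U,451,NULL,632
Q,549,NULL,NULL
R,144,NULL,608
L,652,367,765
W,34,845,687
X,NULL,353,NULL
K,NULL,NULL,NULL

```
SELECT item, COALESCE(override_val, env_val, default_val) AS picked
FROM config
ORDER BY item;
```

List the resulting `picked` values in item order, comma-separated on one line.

item=A: override_val=65 → 65
item=B: override_val=NULL, env_val=NULL, default_val=NULL (all NULL) → NULL
item=H: override_val=10 → 10
item=K: override_val=NULL, env_val=NULL, default_val=NULL (all NULL) → NULL
item=L: override_val=652 → 652
item=N: override_val=484 → 484
item=Q: override_val=549 → 549
item=R: override_val=144 → 144
item=U: override_val=451 → 451
item=W: override_val=34 → 34
item=X: override_val=NULL, env_val=353 → 353
item=Z: override_val=519 → 519

65, NULL, 10, NULL, 652, 484, 549, 144, 451, 34, 353, 519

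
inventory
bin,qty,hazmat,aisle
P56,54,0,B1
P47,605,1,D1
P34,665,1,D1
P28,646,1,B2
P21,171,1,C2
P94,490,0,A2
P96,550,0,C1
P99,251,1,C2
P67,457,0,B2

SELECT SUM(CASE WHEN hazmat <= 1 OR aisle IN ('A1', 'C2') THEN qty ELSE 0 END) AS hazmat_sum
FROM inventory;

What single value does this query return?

bin=P56: ✓ → 54
bin=P47: ✓ → 605
bin=P34: ✓ → 665
bin=P28: ✓ → 646
bin=P21: ✓ → 171
bin=P94: ✓ → 490
bin=P96: ✓ → 550
bin=P99: ✓ → 251
bin=P67: ✓ → 457
hazmat_sum = 54 + 605 + 665 + 646 + 171 + 490 + 550 + 251 + 457 = 3889

3889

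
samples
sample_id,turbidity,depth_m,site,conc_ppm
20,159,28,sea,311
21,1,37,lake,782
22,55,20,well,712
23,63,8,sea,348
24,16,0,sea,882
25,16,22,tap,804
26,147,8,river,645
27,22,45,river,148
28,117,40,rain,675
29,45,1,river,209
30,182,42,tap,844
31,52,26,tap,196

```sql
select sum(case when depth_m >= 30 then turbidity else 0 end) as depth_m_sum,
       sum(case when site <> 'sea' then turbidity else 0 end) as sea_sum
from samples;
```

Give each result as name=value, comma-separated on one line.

depth_m_sum=322, sea_sum=637

[depth_m_sum: depth_m >= 30]
sample_id=20: ✗
sample_id=21: ✓ → 1
sample_id=22: ✗
sample_id=23: ✗
sample_id=24: ✗
sample_id=25: ✗
sample_id=26: ✗
sample_id=27: ✓ → 22
sample_id=28: ✓ → 117
sample_id=29: ✗
sample_id=30: ✓ → 182
sample_id=31: ✗
depth_m_sum = 1 + 22 + 117 + 182 = 322
—
[sea_sum: site <> 'sea']
sample_id=20: ✗
sample_id=21: ✓ → 1
sample_id=22: ✓ → 55
sample_id=23: ✗
sample_id=24: ✗
sample_id=25: ✓ → 16
sample_id=26: ✓ → 147
sample_id=27: ✓ → 22
sample_id=28: ✓ → 117
sample_id=29: ✓ → 45
sample_id=30: ✓ → 182
sample_id=31: ✓ → 52
sea_sum = 1 + 55 + 16 + 147 + 22 + 117 + 45 + 182 + 52 = 637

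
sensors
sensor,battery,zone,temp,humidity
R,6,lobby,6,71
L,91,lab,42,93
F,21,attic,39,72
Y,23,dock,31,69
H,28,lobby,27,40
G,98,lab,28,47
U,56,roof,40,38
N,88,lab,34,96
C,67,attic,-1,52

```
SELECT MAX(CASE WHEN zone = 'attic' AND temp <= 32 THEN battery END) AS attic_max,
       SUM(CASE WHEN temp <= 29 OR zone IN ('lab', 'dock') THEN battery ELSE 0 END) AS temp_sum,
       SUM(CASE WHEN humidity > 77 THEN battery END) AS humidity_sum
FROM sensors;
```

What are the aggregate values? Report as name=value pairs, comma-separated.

attic_max=67, temp_sum=401, humidity_sum=179

[attic_max: zone = 'attic' AND temp <= 32]
sensor=R: ✗
sensor=L: ✗
sensor=F: ✗
sensor=Y: ✗
sensor=H: ✗
sensor=G: ✗
sensor=U: ✗
sensor=N: ✗
sensor=C: ✓ → 67
attic_max = MAX(67) = 67
—
[temp_sum: temp <= 29 OR zone IN ('lab', 'dock')]
sensor=R: ✓ → 6
sensor=L: ✓ → 91
sensor=F: ✗
sensor=Y: ✓ → 23
sensor=H: ✓ → 28
sensor=G: ✓ → 98
sensor=U: ✗
sensor=N: ✓ → 88
sensor=C: ✓ → 67
temp_sum = 6 + 91 + 23 + 28 + 98 + 88 + 67 = 401
—
[humidity_sum: humidity > 77]
sensor=R: ✗
sensor=L: ✓ → 91
sensor=F: ✗
sensor=Y: ✗
sensor=H: ✗
sensor=G: ✗
sensor=U: ✗
sensor=N: ✓ → 88
sensor=C: ✗
humidity_sum = 91 + 88 = 179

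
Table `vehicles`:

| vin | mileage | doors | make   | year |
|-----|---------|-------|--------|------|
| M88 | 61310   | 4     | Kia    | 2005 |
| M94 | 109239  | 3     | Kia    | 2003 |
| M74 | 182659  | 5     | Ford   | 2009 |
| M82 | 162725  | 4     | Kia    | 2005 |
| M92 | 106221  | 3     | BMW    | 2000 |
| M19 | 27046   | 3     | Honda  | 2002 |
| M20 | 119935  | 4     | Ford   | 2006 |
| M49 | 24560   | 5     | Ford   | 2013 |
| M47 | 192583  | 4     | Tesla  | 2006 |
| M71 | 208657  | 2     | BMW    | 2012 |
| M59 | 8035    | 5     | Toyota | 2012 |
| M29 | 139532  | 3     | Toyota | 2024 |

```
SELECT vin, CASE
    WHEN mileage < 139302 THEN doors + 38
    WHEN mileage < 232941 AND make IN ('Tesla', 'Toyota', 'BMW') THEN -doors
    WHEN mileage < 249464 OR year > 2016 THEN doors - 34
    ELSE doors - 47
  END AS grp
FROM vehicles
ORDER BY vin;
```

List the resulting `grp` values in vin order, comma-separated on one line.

41, 42, -3, -4, 43, 43, -2, -29, -30, 42, 41, 41

vin=M19: mileage < 139302 → 41
vin=M20: mileage < 139302 → 42
vin=M29: mileage < 232941 AND make IN ('Tesla', 'Toyota', 'BMW') → -3
vin=M47: mileage < 232941 AND make IN ('Tesla', 'Toyota', 'BMW') → -4
vin=M49: mileage < 139302 → 43
vin=M59: mileage < 139302 → 43
vin=M71: mileage < 232941 AND make IN ('Tesla', 'Toyota', 'BMW') → -2
vin=M74: mileage < 249464 OR year > 2016 → -29
vin=M82: mileage < 249464 OR year > 2016 → -30
vin=M88: mileage < 139302 → 42
vin=M92: mileage < 139302 → 41
vin=M94: mileage < 139302 → 41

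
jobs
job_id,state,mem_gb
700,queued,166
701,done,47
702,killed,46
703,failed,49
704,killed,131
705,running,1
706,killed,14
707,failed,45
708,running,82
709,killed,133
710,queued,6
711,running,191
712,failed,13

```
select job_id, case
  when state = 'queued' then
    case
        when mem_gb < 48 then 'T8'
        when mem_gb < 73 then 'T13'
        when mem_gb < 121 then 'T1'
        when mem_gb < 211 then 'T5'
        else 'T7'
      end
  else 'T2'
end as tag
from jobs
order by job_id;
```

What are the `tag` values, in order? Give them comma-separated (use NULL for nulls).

T5, T2, T2, T2, T2, T2, T2, T2, T2, T2, T8, T2, T2

job_id=700: state='queued' → inner[mem_gb < 211] → T5
job_id=701: state='done' → outer ELSE → T2
job_id=702: state='killed' → outer ELSE → T2
job_id=703: state='failed' → outer ELSE → T2
job_id=704: state='killed' → outer ELSE → T2
job_id=705: state='running' → outer ELSE → T2
job_id=706: state='killed' → outer ELSE → T2
job_id=707: state='failed' → outer ELSE → T2
job_id=708: state='running' → outer ELSE → T2
job_id=709: state='killed' → outer ELSE → T2
job_id=710: state='queued' → inner[mem_gb < 48] → T8
job_id=711: state='running' → outer ELSE → T2
job_id=712: state='failed' → outer ELSE → T2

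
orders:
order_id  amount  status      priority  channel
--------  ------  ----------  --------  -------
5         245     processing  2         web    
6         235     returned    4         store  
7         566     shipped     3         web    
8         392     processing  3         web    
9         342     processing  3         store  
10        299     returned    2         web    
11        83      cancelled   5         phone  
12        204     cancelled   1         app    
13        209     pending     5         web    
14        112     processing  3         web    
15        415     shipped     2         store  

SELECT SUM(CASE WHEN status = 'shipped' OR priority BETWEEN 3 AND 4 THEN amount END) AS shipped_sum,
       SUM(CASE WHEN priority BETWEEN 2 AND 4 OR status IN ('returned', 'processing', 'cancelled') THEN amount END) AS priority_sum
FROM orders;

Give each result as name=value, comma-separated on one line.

[shipped_sum: status = 'shipped' OR priority BETWEEN 3 AND 4]
order_id=5: ✗
order_id=6: ✓ → 235
order_id=7: ✓ → 566
order_id=8: ✓ → 392
order_id=9: ✓ → 342
order_id=10: ✗
order_id=11: ✗
order_id=12: ✗
order_id=13: ✗
order_id=14: ✓ → 112
order_id=15: ✓ → 415
shipped_sum = 235 + 566 + 392 + 342 + 112 + 415 = 2062
—
[priority_sum: priority BETWEEN 2 AND 4 OR status IN ('returned', 'processing', 'cancelled')]
order_id=5: ✓ → 245
order_id=6: ✓ → 235
order_id=7: ✓ → 566
order_id=8: ✓ → 392
order_id=9: ✓ → 342
order_id=10: ✓ → 299
order_id=11: ✓ → 83
order_id=12: ✓ → 204
order_id=13: ✗
order_id=14: ✓ → 112
order_id=15: ✓ → 415
priority_sum = 245 + 235 + 566 + 392 + 342 + 299 + 83 + 204 + 112 + 415 = 2893

shipped_sum=2062, priority_sum=2893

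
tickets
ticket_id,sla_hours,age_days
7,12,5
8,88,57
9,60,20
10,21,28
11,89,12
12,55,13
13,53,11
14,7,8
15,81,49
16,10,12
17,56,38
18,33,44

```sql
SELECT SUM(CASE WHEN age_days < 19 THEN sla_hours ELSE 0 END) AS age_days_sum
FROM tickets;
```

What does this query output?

ticket_id=7: ✓ → 12
ticket_id=8: ✗
ticket_id=9: ✗
ticket_id=10: ✗
ticket_id=11: ✓ → 89
ticket_id=12: ✓ → 55
ticket_id=13: ✓ → 53
ticket_id=14: ✓ → 7
ticket_id=15: ✗
ticket_id=16: ✓ → 10
ticket_id=17: ✗
ticket_id=18: ✗
age_days_sum = 12 + 89 + 55 + 53 + 7 + 10 = 226

226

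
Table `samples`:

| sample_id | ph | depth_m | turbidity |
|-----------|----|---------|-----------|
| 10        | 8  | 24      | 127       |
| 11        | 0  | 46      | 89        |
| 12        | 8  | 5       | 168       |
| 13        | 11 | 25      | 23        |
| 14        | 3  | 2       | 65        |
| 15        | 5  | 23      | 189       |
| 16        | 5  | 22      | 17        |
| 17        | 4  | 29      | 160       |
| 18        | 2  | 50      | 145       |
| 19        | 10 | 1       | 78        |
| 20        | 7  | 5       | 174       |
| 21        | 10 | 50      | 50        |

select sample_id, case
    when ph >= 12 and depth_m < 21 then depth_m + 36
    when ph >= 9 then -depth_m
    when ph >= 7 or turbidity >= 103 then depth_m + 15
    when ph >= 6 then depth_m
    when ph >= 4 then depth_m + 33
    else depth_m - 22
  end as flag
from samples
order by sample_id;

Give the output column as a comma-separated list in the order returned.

sample_id=10: ph >= 7 or turbidity >= 103 → 39
sample_id=11: ELSE → 24
sample_id=12: ph >= 7 or turbidity >= 103 → 20
sample_id=13: ph >= 9 → -25
sample_id=14: ELSE → -20
sample_id=15: ph >= 7 or turbidity >= 103 → 38
sample_id=16: ph >= 4 → 55
sample_id=17: ph >= 7 or turbidity >= 103 → 44
sample_id=18: ph >= 7 or turbidity >= 103 → 65
sample_id=19: ph >= 9 → -1
sample_id=20: ph >= 7 or turbidity >= 103 → 20
sample_id=21: ph >= 9 → -50

39, 24, 20, -25, -20, 38, 55, 44, 65, -1, 20, -50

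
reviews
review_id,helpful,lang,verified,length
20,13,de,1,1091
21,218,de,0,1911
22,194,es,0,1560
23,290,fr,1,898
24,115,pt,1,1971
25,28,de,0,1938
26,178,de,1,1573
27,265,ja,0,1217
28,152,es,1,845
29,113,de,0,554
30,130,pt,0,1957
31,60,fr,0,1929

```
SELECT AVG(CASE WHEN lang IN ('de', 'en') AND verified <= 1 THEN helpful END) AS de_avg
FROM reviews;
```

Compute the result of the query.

review_id=20: ✓ → 13
review_id=21: ✓ → 218
review_id=22: ✗
review_id=23: ✗
review_id=24: ✗
review_id=25: ✓ → 28
review_id=26: ✓ → 178
review_id=27: ✗
review_id=28: ✗
review_id=29: ✓ → 113
review_id=30: ✗
review_id=31: ✗
de_avg = (13 + 218 + 28 + 178 + 113) / 5 = 110

110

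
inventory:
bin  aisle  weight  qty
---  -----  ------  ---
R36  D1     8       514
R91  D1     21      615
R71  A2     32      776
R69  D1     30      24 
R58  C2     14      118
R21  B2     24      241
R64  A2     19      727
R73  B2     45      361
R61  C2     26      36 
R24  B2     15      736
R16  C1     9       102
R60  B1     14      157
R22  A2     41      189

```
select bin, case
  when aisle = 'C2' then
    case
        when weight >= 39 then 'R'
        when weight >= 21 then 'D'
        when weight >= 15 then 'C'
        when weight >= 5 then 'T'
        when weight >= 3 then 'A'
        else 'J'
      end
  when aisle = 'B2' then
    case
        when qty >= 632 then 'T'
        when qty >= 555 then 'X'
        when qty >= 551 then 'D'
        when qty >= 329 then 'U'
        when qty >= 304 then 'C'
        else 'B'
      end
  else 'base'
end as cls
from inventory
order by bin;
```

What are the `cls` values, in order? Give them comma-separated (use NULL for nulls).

base, B, base, T, base, T, base, D, base, base, base, U, base

bin=R16: aisle='C1' → outer ELSE → base
bin=R21: aisle='B2' → inner[ELSE] → B
bin=R22: aisle='A2' → outer ELSE → base
bin=R24: aisle='B2' → inner[qty >= 632] → T
bin=R36: aisle='D1' → outer ELSE → base
bin=R58: aisle='C2' → inner[weight >= 5] → T
bin=R60: aisle='B1' → outer ELSE → base
bin=R61: aisle='C2' → inner[weight >= 21] → D
bin=R64: aisle='A2' → outer ELSE → base
bin=R69: aisle='D1' → outer ELSE → base
bin=R71: aisle='A2' → outer ELSE → base
bin=R73: aisle='B2' → inner[qty >= 329] → U
bin=R91: aisle='D1' → outer ELSE → base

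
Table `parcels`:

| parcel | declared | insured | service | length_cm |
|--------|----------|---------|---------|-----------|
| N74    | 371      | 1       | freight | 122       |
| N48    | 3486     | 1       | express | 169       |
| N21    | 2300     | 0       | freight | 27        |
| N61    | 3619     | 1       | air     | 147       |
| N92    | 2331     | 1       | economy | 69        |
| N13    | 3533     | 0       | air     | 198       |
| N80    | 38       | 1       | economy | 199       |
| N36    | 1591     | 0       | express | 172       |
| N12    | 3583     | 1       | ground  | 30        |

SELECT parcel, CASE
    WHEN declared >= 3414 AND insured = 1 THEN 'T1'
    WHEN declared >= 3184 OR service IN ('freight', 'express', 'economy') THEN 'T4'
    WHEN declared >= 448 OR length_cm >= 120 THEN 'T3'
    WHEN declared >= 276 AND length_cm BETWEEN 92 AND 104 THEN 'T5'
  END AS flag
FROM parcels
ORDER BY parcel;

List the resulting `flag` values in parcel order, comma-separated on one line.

T1, T4, T4, T4, T1, T1, T4, T4, T4

parcel=N12: declared >= 3414 AND insured = 1 → T1
parcel=N13: declared >= 3184 OR service IN ('freight', 'express', 'economy') → T4
parcel=N21: declared >= 3184 OR service IN ('freight', 'express', 'economy') → T4
parcel=N36: declared >= 3184 OR service IN ('freight', 'express', 'economy') → T4
parcel=N48: declared >= 3414 AND insured = 1 → T1
parcel=N61: declared >= 3414 AND insured = 1 → T1
parcel=N74: declared >= 3184 OR service IN ('freight', 'express', 'economy') → T4
parcel=N80: declared >= 3184 OR service IN ('freight', 'express', 'economy') → T4
parcel=N92: declared >= 3184 OR service IN ('freight', 'express', 'economy') → T4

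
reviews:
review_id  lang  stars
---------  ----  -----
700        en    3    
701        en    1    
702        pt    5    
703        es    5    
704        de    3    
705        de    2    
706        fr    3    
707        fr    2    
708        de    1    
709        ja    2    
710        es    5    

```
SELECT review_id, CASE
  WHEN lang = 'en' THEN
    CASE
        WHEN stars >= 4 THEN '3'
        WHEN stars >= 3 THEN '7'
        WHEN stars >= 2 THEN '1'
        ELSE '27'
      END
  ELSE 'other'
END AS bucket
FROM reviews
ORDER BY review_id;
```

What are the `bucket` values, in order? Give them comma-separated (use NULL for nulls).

7, 27, other, other, other, other, other, other, other, other, other

review_id=700: lang='en' → inner[stars >= 3] → 7
review_id=701: lang='en' → inner[ELSE] → 27
review_id=702: lang='pt' → outer ELSE → other
review_id=703: lang='es' → outer ELSE → other
review_id=704: lang='de' → outer ELSE → other
review_id=705: lang='de' → outer ELSE → other
review_id=706: lang='fr' → outer ELSE → other
review_id=707: lang='fr' → outer ELSE → other
review_id=708: lang='de' → outer ELSE → other
review_id=709: lang='ja' → outer ELSE → other
review_id=710: lang='es' → outer ELSE → other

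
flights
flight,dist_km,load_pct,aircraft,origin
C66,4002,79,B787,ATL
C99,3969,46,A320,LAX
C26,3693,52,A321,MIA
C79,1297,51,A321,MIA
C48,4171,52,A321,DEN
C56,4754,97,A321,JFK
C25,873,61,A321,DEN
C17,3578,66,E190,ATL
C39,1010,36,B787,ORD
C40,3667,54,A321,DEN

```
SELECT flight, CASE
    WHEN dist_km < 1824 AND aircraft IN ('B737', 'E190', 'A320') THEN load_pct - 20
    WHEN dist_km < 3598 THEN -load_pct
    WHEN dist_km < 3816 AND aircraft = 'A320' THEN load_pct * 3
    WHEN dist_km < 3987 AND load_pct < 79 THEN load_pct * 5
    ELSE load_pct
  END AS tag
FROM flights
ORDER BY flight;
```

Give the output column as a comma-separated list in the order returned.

flight=C17: dist_km < 3598 → -66
flight=C25: dist_km < 3598 → -61
flight=C26: dist_km < 3987 AND load_pct < 79 → 260
flight=C39: dist_km < 3598 → -36
flight=C40: dist_km < 3987 AND load_pct < 79 → 270
flight=C48: ELSE → 52
flight=C56: ELSE → 97
flight=C66: ELSE → 79
flight=C79: dist_km < 3598 → -51
flight=C99: dist_km < 3987 AND load_pct < 79 → 230

-66, -61, 260, -36, 270, 52, 97, 79, -51, 230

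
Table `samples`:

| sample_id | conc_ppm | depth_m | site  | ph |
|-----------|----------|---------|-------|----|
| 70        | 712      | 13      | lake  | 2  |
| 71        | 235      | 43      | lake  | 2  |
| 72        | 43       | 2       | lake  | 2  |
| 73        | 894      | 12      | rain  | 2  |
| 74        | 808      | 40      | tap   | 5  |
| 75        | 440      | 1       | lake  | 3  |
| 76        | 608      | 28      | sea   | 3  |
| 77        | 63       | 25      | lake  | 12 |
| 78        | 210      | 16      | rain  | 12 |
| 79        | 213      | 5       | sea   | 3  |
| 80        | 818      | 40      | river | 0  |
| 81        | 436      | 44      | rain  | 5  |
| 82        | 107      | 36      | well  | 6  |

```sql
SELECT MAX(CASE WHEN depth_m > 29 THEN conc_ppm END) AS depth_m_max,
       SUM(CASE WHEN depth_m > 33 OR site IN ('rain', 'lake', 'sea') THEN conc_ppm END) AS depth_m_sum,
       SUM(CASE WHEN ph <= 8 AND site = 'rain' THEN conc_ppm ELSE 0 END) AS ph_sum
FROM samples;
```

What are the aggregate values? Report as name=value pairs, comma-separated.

[depth_m_max: depth_m > 29]
sample_id=70: ✗
sample_id=71: ✓ → 235
sample_id=72: ✗
sample_id=73: ✗
sample_id=74: ✓ → 808
sample_id=75: ✗
sample_id=76: ✗
sample_id=77: ✗
sample_id=78: ✗
sample_id=79: ✗
sample_id=80: ✓ → 818
sample_id=81: ✓ → 436
sample_id=82: ✓ → 107
depth_m_max = MAX(235, 808, 818, 436, 107) = 818
—
[depth_m_sum: depth_m > 33 OR site IN ('rain', 'lake', 'sea')]
sample_id=70: ✓ → 712
sample_id=71: ✓ → 235
sample_id=72: ✓ → 43
sample_id=73: ✓ → 894
sample_id=74: ✓ → 808
sample_id=75: ✓ → 440
sample_id=76: ✓ → 608
sample_id=77: ✓ → 63
sample_id=78: ✓ → 210
sample_id=79: ✓ → 213
sample_id=80: ✓ → 818
sample_id=81: ✓ → 436
sample_id=82: ✓ → 107
depth_m_sum = 712 + 235 + 43 + 894 + 808 + 440 + 608 + 63 + 210 + 213 + 818 + 436 + 107 = 5587
—
[ph_sum: ph <= 8 AND site = 'rain']
sample_id=70: ✗
sample_id=71: ✗
sample_id=72: ✗
sample_id=73: ✓ → 894
sample_id=74: ✗
sample_id=75: ✗
sample_id=76: ✗
sample_id=77: ✗
sample_id=78: ✗
sample_id=79: ✗
sample_id=80: ✗
sample_id=81: ✓ → 436
sample_id=82: ✗
ph_sum = 894 + 436 = 1330

depth_m_max=818, depth_m_sum=5587, ph_sum=1330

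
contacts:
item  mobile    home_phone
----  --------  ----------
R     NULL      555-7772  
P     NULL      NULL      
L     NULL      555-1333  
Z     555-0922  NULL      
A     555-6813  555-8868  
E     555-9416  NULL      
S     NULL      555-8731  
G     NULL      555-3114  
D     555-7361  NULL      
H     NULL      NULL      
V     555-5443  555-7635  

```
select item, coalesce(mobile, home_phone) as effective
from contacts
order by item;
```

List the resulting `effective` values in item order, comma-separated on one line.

555-6813, 555-7361, 555-9416, 555-3114, NULL, 555-1333, NULL, 555-7772, 555-8731, 555-5443, 555-0922

item=A: mobile=555-6813 → 555-6813
item=D: mobile=555-7361 → 555-7361
item=E: mobile=555-9416 → 555-9416
item=G: mobile=NULL, home_phone=555-3114 → 555-3114
item=H: mobile=NULL, home_phone=NULL (all NULL) → NULL
item=L: mobile=NULL, home_phone=555-1333 → 555-1333
item=P: mobile=NULL, home_phone=NULL (all NULL) → NULL
item=R: mobile=NULL, home_phone=555-7772 → 555-7772
item=S: mobile=NULL, home_phone=555-8731 → 555-8731
item=V: mobile=555-5443 → 555-5443
item=Z: mobile=555-0922 → 555-0922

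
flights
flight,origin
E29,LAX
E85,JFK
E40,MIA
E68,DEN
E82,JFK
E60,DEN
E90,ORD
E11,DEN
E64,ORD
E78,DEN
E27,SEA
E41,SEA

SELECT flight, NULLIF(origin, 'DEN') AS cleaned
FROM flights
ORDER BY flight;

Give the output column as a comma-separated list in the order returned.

NULL, SEA, LAX, MIA, SEA, NULL, ORD, NULL, NULL, JFK, JFK, ORD

flight=E11: origin=DEN vs DEN: equal → NULL
flight=E27: origin=SEA vs DEN: differ → SEA
flight=E29: origin=LAX vs DEN: differ → LAX
flight=E40: origin=MIA vs DEN: differ → MIA
flight=E41: origin=SEA vs DEN: differ → SEA
flight=E60: origin=DEN vs DEN: equal → NULL
flight=E64: origin=ORD vs DEN: differ → ORD
flight=E68: origin=DEN vs DEN: equal → NULL
flight=E78: origin=DEN vs DEN: equal → NULL
flight=E82: origin=JFK vs DEN: differ → JFK
flight=E85: origin=JFK vs DEN: differ → JFK
flight=E90: origin=ORD vs DEN: differ → ORD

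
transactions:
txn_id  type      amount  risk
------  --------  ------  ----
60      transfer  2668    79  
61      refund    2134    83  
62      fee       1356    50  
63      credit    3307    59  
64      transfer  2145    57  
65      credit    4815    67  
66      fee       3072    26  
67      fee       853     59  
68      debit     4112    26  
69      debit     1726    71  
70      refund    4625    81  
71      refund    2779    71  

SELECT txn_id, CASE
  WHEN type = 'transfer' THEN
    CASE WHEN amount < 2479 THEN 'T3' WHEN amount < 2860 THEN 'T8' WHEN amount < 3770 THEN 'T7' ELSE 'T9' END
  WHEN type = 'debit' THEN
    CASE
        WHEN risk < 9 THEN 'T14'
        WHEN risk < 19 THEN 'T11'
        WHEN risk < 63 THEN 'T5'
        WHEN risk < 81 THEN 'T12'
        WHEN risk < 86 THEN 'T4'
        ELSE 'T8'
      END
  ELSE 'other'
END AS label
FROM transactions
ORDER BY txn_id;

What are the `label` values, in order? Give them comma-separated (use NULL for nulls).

T8, other, other, other, T3, other, other, other, T5, T12, other, other

txn_id=60: type='transfer' → inner[amount < 2860] → T8
txn_id=61: type='refund' → outer ELSE → other
txn_id=62: type='fee' → outer ELSE → other
txn_id=63: type='credit' → outer ELSE → other
txn_id=64: type='transfer' → inner[amount < 2479] → T3
txn_id=65: type='credit' → outer ELSE → other
txn_id=66: type='fee' → outer ELSE → other
txn_id=67: type='fee' → outer ELSE → other
txn_id=68: type='debit' → inner[risk < 63] → T5
txn_id=69: type='debit' → inner[risk < 81] → T12
txn_id=70: type='refund' → outer ELSE → other
txn_id=71: type='refund' → outer ELSE → other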